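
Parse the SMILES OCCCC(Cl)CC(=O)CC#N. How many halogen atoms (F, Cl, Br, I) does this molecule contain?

1

Halogen atoms appear at heavy-atom position 6 (1×Cl).
Other groups present: 1 hydroxyl, 1 ketone, 1 nitrile.
Halogen count: 1.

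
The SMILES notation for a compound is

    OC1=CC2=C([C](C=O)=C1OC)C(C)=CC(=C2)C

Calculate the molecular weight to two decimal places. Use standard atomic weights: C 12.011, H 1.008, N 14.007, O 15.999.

230.26 g/mol

First, the molecular formula is C14H14O3 (counting implicit H from valence).
  C: 14 × 12.011 = 168.154
  H: 14 × 1.008 = 14.112
  O: 3 × 15.999 = 47.997
Sum: 14×12.011 + 14×1.008 + 3×15.999 = 230.263 → 230.26 g/mol.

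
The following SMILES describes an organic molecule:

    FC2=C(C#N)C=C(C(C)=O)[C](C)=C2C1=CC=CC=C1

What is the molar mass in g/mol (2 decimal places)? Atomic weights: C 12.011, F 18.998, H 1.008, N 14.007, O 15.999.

253.28 g/mol

First, the molecular formula is C16H12FNO (counting implicit H from valence).
  C: 16 × 12.011 = 192.176
  F: 1 × 18.998 = 18.998
  H: 12 × 1.008 = 12.096
  N: 1 × 14.007 = 14.007
  O: 1 × 15.999 = 15.999
Sum: 16×12.011 + 1×18.998 + 12×1.008 + 1×14.007 + 1×15.999 = 253.276 → 253.28 g/mol.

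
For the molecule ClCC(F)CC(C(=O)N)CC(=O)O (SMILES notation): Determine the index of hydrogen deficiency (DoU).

2

Molecular formula: C7H11ClFNO3.
DoU = (2C + 2 + N − H − X) / 2, where X is the halogen count and O/S are ignored.
    = (2·7 + 2 + 1 − 11 − 2) / 2 = 4 / 2 = 2.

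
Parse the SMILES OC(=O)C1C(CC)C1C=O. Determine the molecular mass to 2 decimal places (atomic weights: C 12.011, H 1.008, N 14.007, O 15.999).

First, the molecular formula is C7H10O3 (counting implicit H from valence).
  C: 7 × 12.011 = 84.077
  H: 10 × 1.008 = 10.080
  O: 3 × 15.999 = 47.997
Sum: 7×12.011 + 10×1.008 + 3×15.999 = 142.154 → 142.15 g/mol.

142.15 g/mol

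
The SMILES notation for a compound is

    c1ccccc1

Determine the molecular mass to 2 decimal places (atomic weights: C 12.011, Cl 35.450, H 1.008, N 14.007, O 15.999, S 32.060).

First, the molecular formula is C6H6 (counting implicit H from valence).
  C: 6 × 12.011 = 72.066
  H: 6 × 1.008 = 6.048
Sum: 6×12.011 + 6×1.008 = 78.114 → 78.11 g/mol.

78.11 g/mol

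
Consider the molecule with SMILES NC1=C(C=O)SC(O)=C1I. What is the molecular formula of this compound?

Walk through each heavy atom and fill implicit hydrogens from standard valence (C 4, N 3, O 2, S 2, halogen 1):
  atom 1: N, bond orders sum to 1 (valence 3) → 2 H
  atom 2: C, bond orders sum to 4 (valence 4) → 0 H
  atom 3: C, bond orders sum to 4 (valence 4) → 0 H
  atom 4: C, bond orders sum to 3 (valence 4) → 1 H
  atom 5: O, bond orders sum to 2 (valence 2) → 0 H
  atom 6: S, bond orders sum to 2 (valence 2) → 0 H
  atom 7: C, bond orders sum to 4 (valence 4) → 0 H
  atom 8: O, bond orders sum to 1 (valence 2) → 1 H
  atom 9: C, bond orders sum to 4 (valence 4) → 0 H
  atom 10: I (halogen, monovalent) → 0 H
Totals → C:5, H:4, I:1, N:1, O:2, S:1.
In Hill order: C5H4INO2S.

C5H4INO2S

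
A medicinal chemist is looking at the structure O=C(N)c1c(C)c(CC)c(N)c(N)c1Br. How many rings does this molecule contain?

1

In SMILES, each pair of matching ring-closure digits denotes one ring-closing bond; the number of such bonds equals the number of independent rings.
Ring-closure bonds here: 1.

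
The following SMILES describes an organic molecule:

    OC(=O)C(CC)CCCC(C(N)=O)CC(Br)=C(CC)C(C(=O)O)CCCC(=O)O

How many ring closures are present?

In SMILES, each pair of matching ring-closure digits denotes one ring-closing bond; the number of such bonds equals the number of independent rings.
Ring-closure bonds here: 0.

0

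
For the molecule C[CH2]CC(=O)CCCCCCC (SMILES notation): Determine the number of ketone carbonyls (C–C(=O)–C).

The ketone motif appears at heavy-atom position 4 in the SMILES.
Ketone count: 1.

1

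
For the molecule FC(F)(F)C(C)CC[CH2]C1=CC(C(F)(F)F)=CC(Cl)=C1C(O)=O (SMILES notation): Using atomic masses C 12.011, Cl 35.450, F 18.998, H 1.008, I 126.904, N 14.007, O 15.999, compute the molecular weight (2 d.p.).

First, the molecular formula is C14H13ClF6O2 (counting implicit H from valence).
  C: 14 × 12.011 = 168.154
  Cl: 1 × 35.450 = 35.450
  F: 6 × 18.998 = 113.988
  H: 13 × 1.008 = 13.104
  O: 2 × 15.999 = 31.998
Sum: 14×12.011 + 1×35.450 + 6×18.998 + 13×1.008 + 2×15.999 = 362.694 → 362.69 g/mol.

362.69 g/mol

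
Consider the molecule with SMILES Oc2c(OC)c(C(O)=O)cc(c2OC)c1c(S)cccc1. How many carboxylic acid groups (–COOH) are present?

1

The carboxylic acid motif appears at heavy-atom position 7 in the SMILES.
Other groups present: 2 ether, 1 hydroxyl, 1 thiol.
Carboxylic acid count: 1.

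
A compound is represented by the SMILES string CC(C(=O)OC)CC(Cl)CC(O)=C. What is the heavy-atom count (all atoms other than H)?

Every atom symbol written in the SMILES (organic subset) is one heavy atom; implicit H are not written.
Heavy atoms by element → C:9, Cl:1, O:3.
Total: 13.

13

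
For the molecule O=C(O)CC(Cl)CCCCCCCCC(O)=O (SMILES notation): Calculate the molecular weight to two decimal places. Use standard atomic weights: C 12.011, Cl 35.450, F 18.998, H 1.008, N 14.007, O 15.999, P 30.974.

First, the molecular formula is C12H21ClO4 (counting implicit H from valence).
  C: 12 × 12.011 = 144.132
  Cl: 1 × 35.450 = 35.450
  H: 21 × 1.008 = 21.168
  O: 4 × 15.999 = 63.996
Sum: 12×12.011 + 1×35.450 + 21×1.008 + 4×15.999 = 264.746 → 264.75 g/mol.

264.75 g/mol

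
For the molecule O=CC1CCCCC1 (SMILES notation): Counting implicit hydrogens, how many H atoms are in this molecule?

Walk through each heavy atom and fill implicit hydrogens from standard valence (C 4, N 3, O 2, S 2, halogen 1):
  atom 1: O, bond orders sum to 2 (valence 2) → 0 H
  atom 2: C, bond orders sum to 3 (valence 4) → 1 H
  atom 3: C, bond orders sum to 3 (valence 4) → 1 H
  atom 4: C, bond orders sum to 2 (valence 4) → 2 H
  atom 5: C, bond orders sum to 2 (valence 4) → 2 H
  atom 6: C, bond orders sum to 2 (valence 4) → 2 H
  atom 7: C, bond orders sum to 2 (valence 4) → 2 H
  atom 8: C, bond orders sum to 2 (valence 4) → 2 H
Total hydrogens: 12.

12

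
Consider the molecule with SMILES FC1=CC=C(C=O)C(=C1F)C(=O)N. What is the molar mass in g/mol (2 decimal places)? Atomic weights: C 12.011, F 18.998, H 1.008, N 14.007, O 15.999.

185.13 g/mol

First, the molecular formula is C8H5F2NO2 (counting implicit H from valence).
  C: 8 × 12.011 = 96.088
  F: 2 × 18.998 = 37.996
  H: 5 × 1.008 = 5.040
  N: 1 × 14.007 = 14.007
  O: 2 × 15.999 = 31.998
Sum: 8×12.011 + 2×18.998 + 5×1.008 + 1×14.007 + 2×15.999 = 185.129 → 185.13 g/mol.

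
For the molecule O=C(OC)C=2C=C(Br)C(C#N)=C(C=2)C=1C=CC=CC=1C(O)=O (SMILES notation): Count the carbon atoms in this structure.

Count every carbon token in the SMILES (each C, including those in ring-closure positions and inside branches).
Carbon count: 16.

16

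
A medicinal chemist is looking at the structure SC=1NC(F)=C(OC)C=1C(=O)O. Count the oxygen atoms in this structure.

Scan the SMILES for O atoms (remember two-letter symbols like Cl and Br are single atoms).
Oxygen count: 3.

3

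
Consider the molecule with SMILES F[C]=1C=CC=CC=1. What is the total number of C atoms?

6

Count every carbon token in the SMILES (each C, including those in ring-closure positions and inside branches).
Carbon count: 6.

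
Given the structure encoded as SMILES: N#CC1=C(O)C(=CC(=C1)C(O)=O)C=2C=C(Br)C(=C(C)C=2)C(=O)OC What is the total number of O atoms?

Scan the SMILES for O atoms (remember two-letter symbols like Cl and Br are single atoms).
Oxygen count: 5.

5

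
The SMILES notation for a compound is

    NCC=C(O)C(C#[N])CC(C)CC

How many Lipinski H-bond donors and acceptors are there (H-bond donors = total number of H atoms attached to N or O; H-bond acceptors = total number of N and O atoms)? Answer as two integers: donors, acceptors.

3, 3

Donors: find every N or O and count the H atoms it carries.
  atom 1 (N): bond orders sum to 1 → 2 H
  atom 5 (O): bond orders sum to 1 → 1 H
  atom 8 (N): bond orders sum to 3 → 0 H
Lipinski HBD = 3.
Acceptors: N atoms = 2, O atoms = 1 → HBA = 3.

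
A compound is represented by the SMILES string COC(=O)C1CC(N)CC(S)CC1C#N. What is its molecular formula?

C10H16N2O2S

Walk through each heavy atom and fill implicit hydrogens from standard valence (C 4, N 3, O 2, S 2, halogen 1):
  atom 1: C, bond orders sum to 1 (valence 4) → 3 H
  atom 2: O, bond orders sum to 2 (valence 2) → 0 H
  atom 3: C, bond orders sum to 4 (valence 4) → 0 H
  atom 4: O, bond orders sum to 2 (valence 2) → 0 H
  atom 5: C, bond orders sum to 3 (valence 4) → 1 H
  atom 6: C, bond orders sum to 2 (valence 4) → 2 H
  atom 7: C, bond orders sum to 3 (valence 4) → 1 H
  atom 8: N, bond orders sum to 1 (valence 3) → 2 H
  atom 9: C, bond orders sum to 2 (valence 4) → 2 H
  atom 10: C, bond orders sum to 3 (valence 4) → 1 H
  atom 11: S, bond orders sum to 1 (valence 2) → 1 H
  atom 12: C, bond orders sum to 2 (valence 4) → 2 H
  atom 13: C, bond orders sum to 3 (valence 4) → 1 H
  atom 14: C, bond orders sum to 4 (valence 4) → 0 H
  atom 15: N, bond orders sum to 3 (valence 3) → 0 H
Totals → C:10, H:16, N:2, O:2, S:1.
In Hill order: C10H16N2O2S.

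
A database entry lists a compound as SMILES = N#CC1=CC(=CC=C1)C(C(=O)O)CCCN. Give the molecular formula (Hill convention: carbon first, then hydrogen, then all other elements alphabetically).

C12H14N2O2

Walk through each heavy atom and fill implicit hydrogens from standard valence (C 4, N 3, O 2, S 2, halogen 1):
  atom 1: N, bond orders sum to 3 (valence 3) → 0 H
  atom 2: C, bond orders sum to 4 (valence 4) → 0 H
  atom 3: C, bond orders sum to 4 (valence 4) → 0 H
  atom 4: C, bond orders sum to 3 (valence 4) → 1 H
  atom 5: C, bond orders sum to 4 (valence 4) → 0 H
  atom 6: C, bond orders sum to 3 (valence 4) → 1 H
  atom 7: C, bond orders sum to 3 (valence 4) → 1 H
  atom 8: C, bond orders sum to 3 (valence 4) → 1 H
  atom 9: C, bond orders sum to 3 (valence 4) → 1 H
  atom 10: C, bond orders sum to 4 (valence 4) → 0 H
  atom 11: O, bond orders sum to 2 (valence 2) → 0 H
  atom 12: O, bond orders sum to 1 (valence 2) → 1 H
  atom 13: C, bond orders sum to 2 (valence 4) → 2 H
  atom 14: C, bond orders sum to 2 (valence 4) → 2 H
  atom 15: C, bond orders sum to 2 (valence 4) → 2 H
  atom 16: N, bond orders sum to 1 (valence 3) → 2 H
Totals → C:12, H:14, N:2, O:2.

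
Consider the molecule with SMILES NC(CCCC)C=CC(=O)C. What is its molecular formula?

C9H17NO

Walk through each heavy atom and fill implicit hydrogens from standard valence (C 4, N 3, O 2, S 2, halogen 1):
  atom 1: N, bond orders sum to 1 (valence 3) → 2 H
  atom 2: C, bond orders sum to 3 (valence 4) → 1 H
  atom 3: C, bond orders sum to 2 (valence 4) → 2 H
  atom 4: C, bond orders sum to 2 (valence 4) → 2 H
  atom 5: C, bond orders sum to 2 (valence 4) → 2 H
  atom 6: C, bond orders sum to 1 (valence 4) → 3 H
  atom 7: C, bond orders sum to 3 (valence 4) → 1 H
  atom 8: C, bond orders sum to 3 (valence 4) → 1 H
  atom 9: C, bond orders sum to 4 (valence 4) → 0 H
  atom 10: O, bond orders sum to 2 (valence 2) → 0 H
  atom 11: C, bond orders sum to 1 (valence 4) → 3 H
Totals → C:9, H:17, N:1, O:1.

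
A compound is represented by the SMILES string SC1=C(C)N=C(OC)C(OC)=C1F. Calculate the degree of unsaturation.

4

Molecular formula: C8H10FNO2S.
DoU = (2C + 2 + N − H − X) / 2, where X is the halogen count and O/S are ignored.
    = (2·8 + 2 + 1 − 10 − 1) / 2 = 8 / 2 = 4.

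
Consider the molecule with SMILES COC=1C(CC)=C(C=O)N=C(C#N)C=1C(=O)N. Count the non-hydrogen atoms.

17

Every atom symbol written in the SMILES (organic subset) is one heavy atom; implicit H are not written.
Heavy atoms by element → C:11, N:3, O:3.
Total: 17.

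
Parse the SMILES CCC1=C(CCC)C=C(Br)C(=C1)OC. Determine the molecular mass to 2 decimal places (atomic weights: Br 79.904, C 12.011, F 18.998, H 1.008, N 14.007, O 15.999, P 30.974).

257.17 g/mol

First, the molecular formula is C12H17BrO (counting implicit H from valence).
  Br: 1 × 79.904 = 79.904
  C: 12 × 12.011 = 144.132
  H: 17 × 1.008 = 17.136
  O: 1 × 15.999 = 15.999
Sum: 1×79.904 + 12×12.011 + 17×1.008 + 1×15.999 = 257.171 → 257.17 g/mol.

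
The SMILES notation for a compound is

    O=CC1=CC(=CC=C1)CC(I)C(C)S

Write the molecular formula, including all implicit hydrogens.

C11H13IOS

Walk through each heavy atom and fill implicit hydrogens from standard valence (C 4, N 3, O 2, S 2, halogen 1):
  atom 1: O, bond orders sum to 2 (valence 2) → 0 H
  atom 2: C, bond orders sum to 3 (valence 4) → 1 H
  atom 3: C, bond orders sum to 4 (valence 4) → 0 H
  atom 4: C, bond orders sum to 3 (valence 4) → 1 H
  atom 5: C, bond orders sum to 4 (valence 4) → 0 H
  atom 6: C, bond orders sum to 3 (valence 4) → 1 H
  atom 7: C, bond orders sum to 3 (valence 4) → 1 H
  atom 8: C, bond orders sum to 3 (valence 4) → 1 H
  atom 9: C, bond orders sum to 2 (valence 4) → 2 H
  atom 10: C, bond orders sum to 3 (valence 4) → 1 H
  atom 11: I (halogen, monovalent) → 0 H
  atom 12: C, bond orders sum to 3 (valence 4) → 1 H
  atom 13: C, bond orders sum to 1 (valence 4) → 3 H
  atom 14: S, bond orders sum to 1 (valence 2) → 1 H
Totals → C:11, H:13, I:1, O:1, S:1.
In Hill order: C11H13IOS.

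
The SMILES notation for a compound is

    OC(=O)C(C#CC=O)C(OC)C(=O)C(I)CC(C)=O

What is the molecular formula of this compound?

C12H13IO6

Walk through each heavy atom and fill implicit hydrogens from standard valence (C 4, N 3, O 2, S 2, halogen 1):
  atom 1: O, bond orders sum to 1 (valence 2) → 1 H
  atom 2: C, bond orders sum to 4 (valence 4) → 0 H
  atom 3: O, bond orders sum to 2 (valence 2) → 0 H
  atom 4: C, bond orders sum to 3 (valence 4) → 1 H
  atom 5: C, bond orders sum to 4 (valence 4) → 0 H
  atom 6: C, bond orders sum to 4 (valence 4) → 0 H
  atom 7: C, bond orders sum to 3 (valence 4) → 1 H
  atom 8: O, bond orders sum to 2 (valence 2) → 0 H
  atom 9: C, bond orders sum to 3 (valence 4) → 1 H
  atom 10: O, bond orders sum to 2 (valence 2) → 0 H
  atom 11: C, bond orders sum to 1 (valence 4) → 3 H
  atom 12: C, bond orders sum to 4 (valence 4) → 0 H
  atom 13: O, bond orders sum to 2 (valence 2) → 0 H
  atom 14: C, bond orders sum to 3 (valence 4) → 1 H
  atom 15: I (halogen, monovalent) → 0 H
  atom 16: C, bond orders sum to 2 (valence 4) → 2 H
  atom 17: C, bond orders sum to 4 (valence 4) → 0 H
  atom 18: C, bond orders sum to 1 (valence 4) → 3 H
  atom 19: O, bond orders sum to 2 (valence 2) → 0 H
Totals → C:12, H:13, I:1, O:6.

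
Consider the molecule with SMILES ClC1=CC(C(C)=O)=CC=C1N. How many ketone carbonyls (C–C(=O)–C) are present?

1

The ketone motif appears at heavy-atom position 5 in the SMILES.
Other groups present: 1 primary amine.
Ketone count: 1.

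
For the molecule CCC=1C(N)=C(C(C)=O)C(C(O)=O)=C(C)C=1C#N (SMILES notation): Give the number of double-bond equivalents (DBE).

8

Molecular formula: C13H14N2O3.
DoU = (2C + 2 + N − H − X) / 2, where X is the halogen count and O/S are ignored.
    = (2·13 + 2 + 2 − 14 − 0) / 2 = 16 / 2 = 8.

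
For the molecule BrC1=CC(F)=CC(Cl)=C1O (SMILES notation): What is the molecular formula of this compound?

C6H3BrClFO

Walk through each heavy atom and fill implicit hydrogens from standard valence (C 4, N 3, O 2, S 2, halogen 1):
  atom 1: Br (halogen, monovalent) → 0 H
  atom 2: C, bond orders sum to 4 (valence 4) → 0 H
  atom 3: C, bond orders sum to 3 (valence 4) → 1 H
  atom 4: C, bond orders sum to 4 (valence 4) → 0 H
  atom 5: F (halogen, monovalent) → 0 H
  atom 6: C, bond orders sum to 3 (valence 4) → 1 H
  atom 7: C, bond orders sum to 4 (valence 4) → 0 H
  atom 8: Cl (halogen, monovalent) → 0 H
  atom 9: C, bond orders sum to 4 (valence 4) → 0 H
  atom 10: O, bond orders sum to 1 (valence 2) → 1 H
Totals → C:6, H:3, Br:1, Cl:1, F:1, O:1.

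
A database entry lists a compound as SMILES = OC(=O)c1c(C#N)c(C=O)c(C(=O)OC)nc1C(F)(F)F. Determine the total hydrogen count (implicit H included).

Walk through each heavy atom and fill implicit hydrogens from standard valence (C 4, N 3, O 2, S 2, halogen 1); for lowercase aromatic atoms, an aromatic c carries 1 H when it has two neighbours and 0 H with three, and aromatic n carries 0 H:
  atom 1: O, bond orders sum to 1 (valence 2) → 1 H
  atom 2: C, bond orders sum to 4 (valence 4) → 0 H
  atom 3: O, bond orders sum to 2 (valence 2) → 0 H
  atom 4: aromatic c, 3 neighbours → 0 H
  atom 5: aromatic c, 3 neighbours → 0 H
  atom 6: C, bond orders sum to 4 (valence 4) → 0 H
  atom 7: N, bond orders sum to 3 (valence 3) → 0 H
  atom 8: aromatic c, 3 neighbours → 0 H
  atom 9: C, bond orders sum to 3 (valence 4) → 1 H
  atom 10: O, bond orders sum to 2 (valence 2) → 0 H
  atom 11: aromatic c, 3 neighbours → 0 H
  atom 12: C, bond orders sum to 4 (valence 4) → 0 H
  atom 13: O, bond orders sum to 2 (valence 2) → 0 H
  atom 14: O, bond orders sum to 2 (valence 2) → 0 H
  atom 15: C, bond orders sum to 1 (valence 4) → 3 H
  atom 16: aromatic n, 2 neighbours → 0 H
  atom 17: aromatic c, 3 neighbours → 0 H
  atom 18: C, bond orders sum to 4 (valence 4) → 0 H
  atom 19: F (halogen, monovalent) → 0 H
  atom 20: F (halogen, monovalent) → 0 H
  atom 21: F (halogen, monovalent) → 0 H
Total hydrogens: 5.

5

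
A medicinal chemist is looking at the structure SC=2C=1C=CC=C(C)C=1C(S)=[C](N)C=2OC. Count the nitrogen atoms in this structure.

1

Scan the SMILES for N atoms (remember two-letter symbols like Cl and Br are single atoms).
Nitrogen count: 1.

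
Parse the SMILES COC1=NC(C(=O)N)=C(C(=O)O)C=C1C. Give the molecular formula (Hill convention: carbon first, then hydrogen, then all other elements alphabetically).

Walk through each heavy atom and fill implicit hydrogens from standard valence (C 4, N 3, O 2, S 2, halogen 1):
  atom 1: C, bond orders sum to 1 (valence 4) → 3 H
  atom 2: O, bond orders sum to 2 (valence 2) → 0 H
  atom 3: C, bond orders sum to 4 (valence 4) → 0 H
  atom 4: N, bond orders sum to 3 (valence 3) → 0 H
  atom 5: C, bond orders sum to 4 (valence 4) → 0 H
  atom 6: C, bond orders sum to 4 (valence 4) → 0 H
  atom 7: O, bond orders sum to 2 (valence 2) → 0 H
  atom 8: N, bond orders sum to 1 (valence 3) → 2 H
  atom 9: C, bond orders sum to 4 (valence 4) → 0 H
  atom 10: C, bond orders sum to 4 (valence 4) → 0 H
  atom 11: O, bond orders sum to 2 (valence 2) → 0 H
  atom 12: O, bond orders sum to 1 (valence 2) → 1 H
  atom 13: C, bond orders sum to 3 (valence 4) → 1 H
  atom 14: C, bond orders sum to 4 (valence 4) → 0 H
  atom 15: C, bond orders sum to 1 (valence 4) → 3 H
Totals → C:9, H:10, N:2, O:4.
In Hill order: C9H10N2O4.

C9H10N2O4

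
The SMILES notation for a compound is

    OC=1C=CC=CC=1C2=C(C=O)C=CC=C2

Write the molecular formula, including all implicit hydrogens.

C13H10O2

Walk through each heavy atom and fill implicit hydrogens from standard valence (C 4, N 3, O 2, S 2, halogen 1):
  atom 1: O, bond orders sum to 1 (valence 2) → 1 H
  atom 2: C, bond orders sum to 4 (valence 4) → 0 H
  atom 3: C, bond orders sum to 3 (valence 4) → 1 H
  atom 4: C, bond orders sum to 3 (valence 4) → 1 H
  atom 5: C, bond orders sum to 3 (valence 4) → 1 H
  atom 6: C, bond orders sum to 3 (valence 4) → 1 H
  atom 7: C, bond orders sum to 4 (valence 4) → 0 H
  atom 8: C, bond orders sum to 4 (valence 4) → 0 H
  atom 9: C, bond orders sum to 4 (valence 4) → 0 H
  atom 10: C, bond orders sum to 3 (valence 4) → 1 H
  atom 11: O, bond orders sum to 2 (valence 2) → 0 H
  atom 12: C, bond orders sum to 3 (valence 4) → 1 H
  atom 13: C, bond orders sum to 3 (valence 4) → 1 H
  atom 14: C, bond orders sum to 3 (valence 4) → 1 H
  atom 15: C, bond orders sum to 3 (valence 4) → 1 H
Totals → C:13, H:10, O:2.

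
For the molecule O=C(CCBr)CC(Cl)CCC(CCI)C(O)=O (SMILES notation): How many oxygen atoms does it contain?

Scan the SMILES for O atoms (remember two-letter symbols like Cl and Br are single atoms).
Oxygen count: 3.

3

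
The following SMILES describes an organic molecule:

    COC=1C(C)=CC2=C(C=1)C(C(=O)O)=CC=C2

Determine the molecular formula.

C13H12O3

Walk through each heavy atom and fill implicit hydrogens from standard valence (C 4, N 3, O 2, S 2, halogen 1):
  atom 1: C, bond orders sum to 1 (valence 4) → 3 H
  atom 2: O, bond orders sum to 2 (valence 2) → 0 H
  atom 3: C, bond orders sum to 4 (valence 4) → 0 H
  atom 4: C, bond orders sum to 4 (valence 4) → 0 H
  atom 5: C, bond orders sum to 1 (valence 4) → 3 H
  atom 6: C, bond orders sum to 3 (valence 4) → 1 H
  atom 7: C, bond orders sum to 4 (valence 4) → 0 H
  atom 8: C, bond orders sum to 4 (valence 4) → 0 H
  atom 9: C, bond orders sum to 3 (valence 4) → 1 H
  atom 10: C, bond orders sum to 4 (valence 4) → 0 H
  atom 11: C, bond orders sum to 4 (valence 4) → 0 H
  atom 12: O, bond orders sum to 2 (valence 2) → 0 H
  atom 13: O, bond orders sum to 1 (valence 2) → 1 H
  atom 14: C, bond orders sum to 3 (valence 4) → 1 H
  atom 15: C, bond orders sum to 3 (valence 4) → 1 H
  atom 16: C, bond orders sum to 3 (valence 4) → 1 H
Totals → C:13, H:12, O:3.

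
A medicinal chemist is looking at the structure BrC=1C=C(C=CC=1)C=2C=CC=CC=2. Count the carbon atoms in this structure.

12

Count every carbon token in the SMILES (each C, including those in ring-closure positions and inside branches).
Carbon count: 12.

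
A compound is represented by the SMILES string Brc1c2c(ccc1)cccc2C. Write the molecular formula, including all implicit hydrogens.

C11H9Br

Walk through each heavy atom and fill implicit hydrogens from standard valence (C 4, N 3, O 2, S 2, halogen 1); for lowercase aromatic atoms, an aromatic c carries 1 H when it has two neighbours and 0 H with three, and aromatic n carries 0 H:
  atom 1: Br (halogen, monovalent) → 0 H
  atom 2: aromatic c, 3 neighbours → 0 H
  atom 3: aromatic c, 3 neighbours → 0 H
  atom 4: aromatic c, 3 neighbours → 0 H
  atom 5: aromatic c, 2 neighbours → 1 H
  atom 6: aromatic c, 2 neighbours → 1 H
  atom 7: aromatic c, 2 neighbours → 1 H
  atom 8: aromatic c, 2 neighbours → 1 H
  atom 9: aromatic c, 2 neighbours → 1 H
  atom 10: aromatic c, 2 neighbours → 1 H
  atom 11: aromatic c, 3 neighbours → 0 H
  atom 12: C, bond orders sum to 1 (valence 4) → 3 H
Totals → C:11, H:9, Br:1.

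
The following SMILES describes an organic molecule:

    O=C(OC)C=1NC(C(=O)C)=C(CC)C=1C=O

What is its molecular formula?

C11H13NO4

Walk through each heavy atom and fill implicit hydrogens from standard valence (C 4, N 3, O 2, S 2, halogen 1):
  atom 1: O, bond orders sum to 2 (valence 2) → 0 H
  atom 2: C, bond orders sum to 4 (valence 4) → 0 H
  atom 3: O, bond orders sum to 2 (valence 2) → 0 H
  atom 4: C, bond orders sum to 1 (valence 4) → 3 H
  atom 5: C, bond orders sum to 4 (valence 4) → 0 H
  atom 6: N, bond orders sum to 2 (valence 3) → 1 H
  atom 7: C, bond orders sum to 4 (valence 4) → 0 H
  atom 8: C, bond orders sum to 4 (valence 4) → 0 H
  atom 9: O, bond orders sum to 2 (valence 2) → 0 H
  atom 10: C, bond orders sum to 1 (valence 4) → 3 H
  atom 11: C, bond orders sum to 4 (valence 4) → 0 H
  atom 12: C, bond orders sum to 2 (valence 4) → 2 H
  atom 13: C, bond orders sum to 1 (valence 4) → 3 H
  atom 14: C, bond orders sum to 4 (valence 4) → 0 H
  atom 15: C, bond orders sum to 3 (valence 4) → 1 H
  atom 16: O, bond orders sum to 2 (valence 2) → 0 H
Totals → C:11, H:13, N:1, O:4.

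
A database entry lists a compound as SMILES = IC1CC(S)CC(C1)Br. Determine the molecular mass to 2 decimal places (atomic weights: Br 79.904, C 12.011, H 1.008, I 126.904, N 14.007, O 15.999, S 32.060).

First, the molecular formula is C6H10BrIS (counting implicit H from valence).
  Br: 1 × 79.904 = 79.904
  C: 6 × 12.011 = 72.066
  H: 10 × 1.008 = 10.080
  I: 1 × 126.904 = 126.904
  S: 1 × 32.060 = 32.060
Sum: 1×79.904 + 6×12.011 + 10×1.008 + 1×126.904 + 1×32.060 = 321.014 → 321.01 g/mol.

321.01 g/mol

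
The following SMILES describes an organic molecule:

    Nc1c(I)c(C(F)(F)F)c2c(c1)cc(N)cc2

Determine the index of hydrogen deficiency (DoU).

Molecular formula: C11H8F3IN2.
DoU = (2C + 2 + N − H − X) / 2, where X is the halogen count and O/S are ignored.
    = (2·11 + 2 + 2 − 8 − 4) / 2 = 14 / 2 = 7.

7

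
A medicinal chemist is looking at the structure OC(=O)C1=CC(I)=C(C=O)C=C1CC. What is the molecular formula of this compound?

C10H9IO3

Walk through each heavy atom and fill implicit hydrogens from standard valence (C 4, N 3, O 2, S 2, halogen 1):
  atom 1: O, bond orders sum to 1 (valence 2) → 1 H
  atom 2: C, bond orders sum to 4 (valence 4) → 0 H
  atom 3: O, bond orders sum to 2 (valence 2) → 0 H
  atom 4: C, bond orders sum to 4 (valence 4) → 0 H
  atom 5: C, bond orders sum to 3 (valence 4) → 1 H
  atom 6: C, bond orders sum to 4 (valence 4) → 0 H
  atom 7: I (halogen, monovalent) → 0 H
  atom 8: C, bond orders sum to 4 (valence 4) → 0 H
  atom 9: C, bond orders sum to 3 (valence 4) → 1 H
  atom 10: O, bond orders sum to 2 (valence 2) → 0 H
  atom 11: C, bond orders sum to 3 (valence 4) → 1 H
  atom 12: C, bond orders sum to 4 (valence 4) → 0 H
  atom 13: C, bond orders sum to 2 (valence 4) → 2 H
  atom 14: C, bond orders sum to 1 (valence 4) → 3 H
Totals → C:10, H:9, I:1, O:3.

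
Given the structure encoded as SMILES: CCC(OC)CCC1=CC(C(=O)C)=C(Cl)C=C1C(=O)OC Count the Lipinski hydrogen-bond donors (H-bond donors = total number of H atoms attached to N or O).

0

Donors: find every N or O and count the H atoms it carries.
  atom 4 (O): bond orders sum to 2 → 0 H
  atom 12 (O): bond orders sum to 2 → 0 H
  atom 19 (O): bond orders sum to 2 → 0 H
  atom 20 (O): bond orders sum to 2 → 0 H
Lipinski HBD = 0.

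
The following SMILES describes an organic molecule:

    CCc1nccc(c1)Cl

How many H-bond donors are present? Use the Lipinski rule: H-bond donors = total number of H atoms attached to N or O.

Donors: find every N or O and count the H atoms it carries.
  atom 4 (N): bond orders sum to 3 → 0 H
Lipinski HBD = 0.

0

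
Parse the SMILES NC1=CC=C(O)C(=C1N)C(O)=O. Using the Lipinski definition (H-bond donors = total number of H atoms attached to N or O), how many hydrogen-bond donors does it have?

6

Donors: find every N or O and count the H atoms it carries.
  atom 1 (N): bond orders sum to 1 → 2 H
  atom 6 (O): bond orders sum to 1 → 1 H
  atom 9 (N): bond orders sum to 1 → 2 H
  atom 11 (O): bond orders sum to 1 → 1 H
  atom 12 (O): bond orders sum to 2 → 0 H
Lipinski HBD = 6.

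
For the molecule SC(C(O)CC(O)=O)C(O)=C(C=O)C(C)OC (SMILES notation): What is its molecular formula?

C10H16O6S

Walk through each heavy atom and fill implicit hydrogens from standard valence (C 4, N 3, O 2, S 2, halogen 1):
  atom 1: S, bond orders sum to 1 (valence 2) → 1 H
  atom 2: C, bond orders sum to 3 (valence 4) → 1 H
  atom 3: C, bond orders sum to 3 (valence 4) → 1 H
  atom 4: O, bond orders sum to 1 (valence 2) → 1 H
  atom 5: C, bond orders sum to 2 (valence 4) → 2 H
  atom 6: C, bond orders sum to 4 (valence 4) → 0 H
  atom 7: O, bond orders sum to 1 (valence 2) → 1 H
  atom 8: O, bond orders sum to 2 (valence 2) → 0 H
  atom 9: C, bond orders sum to 4 (valence 4) → 0 H
  atom 10: O, bond orders sum to 1 (valence 2) → 1 H
  atom 11: C, bond orders sum to 4 (valence 4) → 0 H
  atom 12: C, bond orders sum to 3 (valence 4) → 1 H
  atom 13: O, bond orders sum to 2 (valence 2) → 0 H
  atom 14: C, bond orders sum to 3 (valence 4) → 1 H
  atom 15: C, bond orders sum to 1 (valence 4) → 3 H
  atom 16: O, bond orders sum to 2 (valence 2) → 0 H
  atom 17: C, bond orders sum to 1 (valence 4) → 3 H
Totals → C:10, H:16, O:6, S:1.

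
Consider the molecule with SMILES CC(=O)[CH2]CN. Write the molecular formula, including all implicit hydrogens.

Walk through each heavy atom and fill implicit hydrogens from standard valence (C 4, N 3, O 2, S 2, halogen 1):
  atom 1: C, bond orders sum to 1 (valence 4) → 3 H
  atom 2: C, bond orders sum to 4 (valence 4) → 0 H
  atom 3: O, bond orders sum to 2 (valence 2) → 0 H
  atom 4: C with explicit H count 2
  atom 5: C, bond orders sum to 2 (valence 4) → 2 H
  atom 6: N, bond orders sum to 1 (valence 3) → 2 H
Totals → C:4, H:9, N:1, O:1.
In Hill order: C4H9NO.

C4H9NO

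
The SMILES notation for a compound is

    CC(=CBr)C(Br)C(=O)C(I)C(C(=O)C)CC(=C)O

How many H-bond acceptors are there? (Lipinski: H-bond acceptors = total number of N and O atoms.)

3

N atoms: 0; O atoms: 3.
Lipinski HBA = 0 + 3 = 3.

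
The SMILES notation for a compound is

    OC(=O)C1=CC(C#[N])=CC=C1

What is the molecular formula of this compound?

C8H5NO2

Walk through each heavy atom and fill implicit hydrogens from standard valence (C 4, N 3, O 2, S 2, halogen 1):
  atom 1: O, bond orders sum to 1 (valence 2) → 1 H
  atom 2: C, bond orders sum to 4 (valence 4) → 0 H
  atom 3: O, bond orders sum to 2 (valence 2) → 0 H
  atom 4: C, bond orders sum to 4 (valence 4) → 0 H
  atom 5: C, bond orders sum to 3 (valence 4) → 1 H
  atom 6: C, bond orders sum to 4 (valence 4) → 0 H
  atom 7: C, bond orders sum to 4 (valence 4) → 0 H
  atom 8: N with explicit H count 0
  atom 9: C, bond orders sum to 3 (valence 4) → 1 H
  atom 10: C, bond orders sum to 3 (valence 4) → 1 H
  atom 11: C, bond orders sum to 3 (valence 4) → 1 H
Totals → C:8, H:5, N:1, O:2.
In Hill order: C8H5NO2.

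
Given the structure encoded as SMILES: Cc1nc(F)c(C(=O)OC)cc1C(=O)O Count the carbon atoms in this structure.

Count every carbon token in the SMILES (each C, including those in ring-closure positions and inside branches).
Carbon count: 9.

9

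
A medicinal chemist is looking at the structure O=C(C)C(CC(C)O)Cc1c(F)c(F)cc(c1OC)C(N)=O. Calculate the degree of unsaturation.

Molecular formula: C15H19F2NO4.
DoU = (2C + 2 + N − H − X) / 2, where X is the halogen count and O/S are ignored.
    = (2·15 + 2 + 1 − 19 − 2) / 2 = 12 / 2 = 6.

6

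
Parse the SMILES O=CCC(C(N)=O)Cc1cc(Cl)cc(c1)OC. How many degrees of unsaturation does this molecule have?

6

Molecular formula: C12H14ClNO3.
DoU = (2C + 2 + N − H − X) / 2, where X is the halogen count and O/S are ignored.
    = (2·12 + 2 + 1 − 14 − 1) / 2 = 12 / 2 = 6.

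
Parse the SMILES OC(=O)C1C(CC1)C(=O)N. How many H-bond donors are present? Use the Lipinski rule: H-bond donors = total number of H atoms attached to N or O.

Donors: find every N or O and count the H atoms it carries.
  atom 1 (O): bond orders sum to 1 → 1 H
  atom 3 (O): bond orders sum to 2 → 0 H
  atom 9 (O): bond orders sum to 2 → 0 H
  atom 10 (N): bond orders sum to 1 → 2 H
Lipinski HBD = 3.

3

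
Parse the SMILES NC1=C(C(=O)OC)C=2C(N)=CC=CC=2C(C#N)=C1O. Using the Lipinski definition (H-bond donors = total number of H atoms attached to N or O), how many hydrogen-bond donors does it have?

Donors: find every N or O and count the H atoms it carries.
  atom 1 (N): bond orders sum to 1 → 2 H
  atom 5 (O): bond orders sum to 2 → 0 H
  atom 6 (O): bond orders sum to 2 → 0 H
  atom 10 (N): bond orders sum to 1 → 2 H
  atom 17 (N): bond orders sum to 3 → 0 H
  atom 19 (O): bond orders sum to 1 → 1 H
Lipinski HBD = 5.

5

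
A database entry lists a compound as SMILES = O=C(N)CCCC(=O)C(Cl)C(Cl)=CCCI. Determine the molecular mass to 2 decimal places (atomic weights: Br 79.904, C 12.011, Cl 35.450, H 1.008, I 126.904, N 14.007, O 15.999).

First, the molecular formula is C10H14Cl2INO2 (counting implicit H from valence).
  C: 10 × 12.011 = 120.110
  Cl: 2 × 35.450 = 70.900
  H: 14 × 1.008 = 14.112
  I: 1 × 126.904 = 126.904
  N: 1 × 14.007 = 14.007
  O: 2 × 15.999 = 31.998
Sum: 10×12.011 + 2×35.450 + 14×1.008 + 1×126.904 + 1×14.007 + 2×15.999 = 378.031 → 378.03 g/mol.

378.03 g/mol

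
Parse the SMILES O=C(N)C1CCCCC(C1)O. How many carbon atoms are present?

Count every carbon token in the SMILES (each C, including those in ring-closure positions and inside branches).
Carbon count: 8.

8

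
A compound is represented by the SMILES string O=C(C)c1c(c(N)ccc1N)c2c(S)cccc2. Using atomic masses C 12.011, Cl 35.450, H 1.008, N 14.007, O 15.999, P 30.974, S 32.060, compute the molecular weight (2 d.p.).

First, the molecular formula is C14H14N2OS (counting implicit H from valence).
  C: 14 × 12.011 = 168.154
  H: 14 × 1.008 = 14.112
  N: 2 × 14.007 = 28.014
  O: 1 × 15.999 = 15.999
  S: 1 × 32.060 = 32.060
Sum: 14×12.011 + 14×1.008 + 2×14.007 + 1×15.999 + 1×32.060 = 258.339 → 258.34 g/mol.

258.34 g/mol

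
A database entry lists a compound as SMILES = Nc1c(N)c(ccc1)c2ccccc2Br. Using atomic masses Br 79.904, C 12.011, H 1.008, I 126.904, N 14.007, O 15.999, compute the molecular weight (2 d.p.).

First, the molecular formula is C12H11BrN2 (counting implicit H from valence).
  Br: 1 × 79.904 = 79.904
  C: 12 × 12.011 = 144.132
  H: 11 × 1.008 = 11.088
  N: 2 × 14.007 = 28.014
Sum: 1×79.904 + 12×12.011 + 11×1.008 + 2×14.007 = 263.138 → 263.14 g/mol.

263.14 g/mol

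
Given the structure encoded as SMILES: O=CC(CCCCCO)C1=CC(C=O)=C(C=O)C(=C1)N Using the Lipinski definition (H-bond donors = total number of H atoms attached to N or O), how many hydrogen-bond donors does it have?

Donors: find every N or O and count the H atoms it carries.
  atom 1 (O): bond orders sum to 2 → 0 H
  atom 9 (O): bond orders sum to 1 → 1 H
  atom 14 (O): bond orders sum to 2 → 0 H
  atom 17 (O): bond orders sum to 2 → 0 H
  atom 20 (N): bond orders sum to 1 → 2 H
Lipinski HBD = 3.

3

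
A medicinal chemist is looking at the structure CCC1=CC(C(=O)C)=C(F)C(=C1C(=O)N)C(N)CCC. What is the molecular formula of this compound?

Walk through each heavy atom and fill implicit hydrogens from standard valence (C 4, N 3, O 2, S 2, halogen 1):
  atom 1: C, bond orders sum to 1 (valence 4) → 3 H
  atom 2: C, bond orders sum to 2 (valence 4) → 2 H
  atom 3: C, bond orders sum to 4 (valence 4) → 0 H
  atom 4: C, bond orders sum to 3 (valence 4) → 1 H
  atom 5: C, bond orders sum to 4 (valence 4) → 0 H
  atom 6: C, bond orders sum to 4 (valence 4) → 0 H
  atom 7: O, bond orders sum to 2 (valence 2) → 0 H
  atom 8: C, bond orders sum to 1 (valence 4) → 3 H
  atom 9: C, bond orders sum to 4 (valence 4) → 0 H
  atom 10: F (halogen, monovalent) → 0 H
  atom 11: C, bond orders sum to 4 (valence 4) → 0 H
  atom 12: C, bond orders sum to 4 (valence 4) → 0 H
  atom 13: C, bond orders sum to 4 (valence 4) → 0 H
  atom 14: O, bond orders sum to 2 (valence 2) → 0 H
  atom 15: N, bond orders sum to 1 (valence 3) → 2 H
  atom 16: C, bond orders sum to 3 (valence 4) → 1 H
  atom 17: N, bond orders sum to 1 (valence 3) → 2 H
  atom 18: C, bond orders sum to 2 (valence 4) → 2 H
  atom 19: C, bond orders sum to 2 (valence 4) → 2 H
  atom 20: C, bond orders sum to 1 (valence 4) → 3 H
Totals → C:15, H:21, F:1, N:2, O:2.

C15H21FN2O2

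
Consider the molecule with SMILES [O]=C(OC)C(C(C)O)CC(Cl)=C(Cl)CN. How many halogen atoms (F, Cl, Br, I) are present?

2

Halogen atoms appear at heavy-atom positions 11, 13 (2×Cl).
Other groups present: 1 alkene, 1 ester, 1 hydroxyl, 1 primary amine.
Halogen count: 2.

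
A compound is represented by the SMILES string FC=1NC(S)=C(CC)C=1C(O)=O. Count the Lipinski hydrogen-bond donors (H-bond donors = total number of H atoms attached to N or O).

2

Donors: find every N or O and count the H atoms it carries.
  atom 3 (N): bond orders sum to 2 → 1 H
  atom 11 (O): bond orders sum to 1 → 1 H
  atom 12 (O): bond orders sum to 2 → 0 H
Lipinski HBD = 2.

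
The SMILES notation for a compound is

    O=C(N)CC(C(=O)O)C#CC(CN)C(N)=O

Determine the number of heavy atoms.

Every atom symbol written in the SMILES (organic subset) is one heavy atom; implicit H are not written.
Heavy atoms by element → C:9, N:3, O:4.
Total: 16.

16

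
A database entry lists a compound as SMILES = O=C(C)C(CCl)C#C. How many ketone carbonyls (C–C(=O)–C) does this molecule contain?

The ketone motif appears at heavy-atom position 2 in the SMILES.
Other groups present: 1 alkyne.
Ketone count: 1.

1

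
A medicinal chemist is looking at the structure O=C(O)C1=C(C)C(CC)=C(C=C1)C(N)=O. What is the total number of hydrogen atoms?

13

Walk through each heavy atom and fill implicit hydrogens from standard valence (C 4, N 3, O 2, S 2, halogen 1):
  atom 1: O, bond orders sum to 2 (valence 2) → 0 H
  atom 2: C, bond orders sum to 4 (valence 4) → 0 H
  atom 3: O, bond orders sum to 1 (valence 2) → 1 H
  atom 4: C, bond orders sum to 4 (valence 4) → 0 H
  atom 5: C, bond orders sum to 4 (valence 4) → 0 H
  atom 6: C, bond orders sum to 1 (valence 4) → 3 H
  atom 7: C, bond orders sum to 4 (valence 4) → 0 H
  atom 8: C, bond orders sum to 2 (valence 4) → 2 H
  atom 9: C, bond orders sum to 1 (valence 4) → 3 H
  atom 10: C, bond orders sum to 4 (valence 4) → 0 H
  atom 11: C, bond orders sum to 3 (valence 4) → 1 H
  atom 12: C, bond orders sum to 3 (valence 4) → 1 H
  atom 13: C, bond orders sum to 4 (valence 4) → 0 H
  atom 14: N, bond orders sum to 1 (valence 3) → 2 H
  atom 15: O, bond orders sum to 2 (valence 2) → 0 H
Total hydrogens: 13.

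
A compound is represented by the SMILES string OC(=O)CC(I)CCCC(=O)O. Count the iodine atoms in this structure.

Scan the SMILES for I atoms (remember two-letter symbols like Cl and Br are single atoms).
Iodine count: 1.

1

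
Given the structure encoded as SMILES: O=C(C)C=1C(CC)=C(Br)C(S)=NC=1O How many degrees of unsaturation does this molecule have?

5

Degree of unsaturation = (number of rings) + (number of π bonds).
Ring closures in the SMILES: 1.
π bonds: 4 double bonds (each 1 DoU) → 4 DoU from unsaturation.
Total DoU = 1 + 4 = 5.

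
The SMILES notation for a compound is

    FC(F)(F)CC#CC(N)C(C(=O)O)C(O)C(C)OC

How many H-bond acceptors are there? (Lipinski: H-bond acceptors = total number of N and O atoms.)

5

N atoms: 1; O atoms: 4.
Lipinski HBA = 1 + 4 = 5.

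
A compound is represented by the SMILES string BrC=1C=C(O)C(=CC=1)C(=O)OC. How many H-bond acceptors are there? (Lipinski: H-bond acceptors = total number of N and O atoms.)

N atoms: 0; O atoms: 3.
Lipinski HBA = 0 + 3 = 3.

3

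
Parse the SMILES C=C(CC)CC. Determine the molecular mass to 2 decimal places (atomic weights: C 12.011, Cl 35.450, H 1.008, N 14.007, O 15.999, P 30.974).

84.16 g/mol

First, the molecular formula is C6H12 (counting implicit H from valence).
  C: 6 × 12.011 = 72.066
  H: 12 × 1.008 = 12.096
Sum: 6×12.011 + 12×1.008 = 84.162 → 84.16 g/mol.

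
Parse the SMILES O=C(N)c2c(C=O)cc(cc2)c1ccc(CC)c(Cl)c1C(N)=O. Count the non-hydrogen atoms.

23

Every atom symbol written in the SMILES (organic subset) is one heavy atom; implicit H are not written.
Heavy atoms by element → C:17, Cl:1, N:2, O:3.
Total: 23.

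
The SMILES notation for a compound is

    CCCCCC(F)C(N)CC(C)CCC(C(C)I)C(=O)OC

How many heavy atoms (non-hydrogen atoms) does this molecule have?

22

Every atom symbol written in the SMILES (organic subset) is one heavy atom; implicit H are not written.
Heavy atoms by element → C:17, F:1, I:1, N:1, O:2.
Total: 22.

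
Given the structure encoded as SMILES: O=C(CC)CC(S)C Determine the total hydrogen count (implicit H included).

Walk through each heavy atom and fill implicit hydrogens from standard valence (C 4, N 3, O 2, S 2, halogen 1):
  atom 1: O, bond orders sum to 2 (valence 2) → 0 H
  atom 2: C, bond orders sum to 4 (valence 4) → 0 H
  atom 3: C, bond orders sum to 2 (valence 4) → 2 H
  atom 4: C, bond orders sum to 1 (valence 4) → 3 H
  atom 5: C, bond orders sum to 2 (valence 4) → 2 H
  atom 6: C, bond orders sum to 3 (valence 4) → 1 H
  atom 7: S, bond orders sum to 1 (valence 2) → 1 H
  atom 8: C, bond orders sum to 1 (valence 4) → 3 H
Total hydrogens: 12.

12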